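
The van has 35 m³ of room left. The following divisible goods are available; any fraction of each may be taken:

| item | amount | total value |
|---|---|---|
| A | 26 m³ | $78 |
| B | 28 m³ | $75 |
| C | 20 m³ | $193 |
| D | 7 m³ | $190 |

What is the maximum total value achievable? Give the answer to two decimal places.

Take in order of value per unit:
- D (190/7 per unit): all 7 → value 190, running total 190.00
- C (193/20 per unit): all 20 → value 193, running total 383.00
- A (78/26 per unit): 8 of 26 → value 8×78/26 = 24.0000, running total 407.00
Total 407.00.

407.00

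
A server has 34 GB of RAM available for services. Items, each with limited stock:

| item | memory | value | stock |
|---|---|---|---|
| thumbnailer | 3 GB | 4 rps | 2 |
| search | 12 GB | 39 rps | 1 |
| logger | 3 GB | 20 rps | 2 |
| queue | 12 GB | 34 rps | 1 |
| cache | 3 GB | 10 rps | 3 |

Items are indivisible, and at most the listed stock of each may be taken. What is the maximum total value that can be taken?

123 rps

Top feasible selections:
- 1×search + 2×logger + 1×queue + 1×cache: memory 33, value 123
- 1×thumbnailer + 1×search + 2×logger + 1×queue: memory 33, value 117
- 2×thumbnailer + 1×search + 2×logger + 3×cache: memory 33, value 117
- 1×search + 2×logger + 1×queue: memory 30, value 113
Best: 123 rps.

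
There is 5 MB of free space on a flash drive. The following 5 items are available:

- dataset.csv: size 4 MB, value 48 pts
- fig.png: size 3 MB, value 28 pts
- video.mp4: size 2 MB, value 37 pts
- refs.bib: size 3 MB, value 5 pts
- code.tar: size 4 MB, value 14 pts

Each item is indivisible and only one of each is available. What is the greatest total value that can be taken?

Check high-value combinations within 5 MB:
- fig.png+video.mp4: size 3+2=5, value 28+37=65
- dataset.csv: size 4, value 48
- video.mp4+refs.bib: size 2+3=5, value 37+5=42
Best: 65 pts.

65 pts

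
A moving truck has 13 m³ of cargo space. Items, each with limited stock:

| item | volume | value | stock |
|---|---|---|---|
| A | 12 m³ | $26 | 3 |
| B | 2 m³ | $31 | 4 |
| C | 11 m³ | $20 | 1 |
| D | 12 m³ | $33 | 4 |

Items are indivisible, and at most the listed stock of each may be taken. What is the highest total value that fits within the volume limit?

Best selections within volume 13 and stock limits:
- 4×B: volume 8, value 124
- 3×B: volume 6, value 93
Best: $124.

$124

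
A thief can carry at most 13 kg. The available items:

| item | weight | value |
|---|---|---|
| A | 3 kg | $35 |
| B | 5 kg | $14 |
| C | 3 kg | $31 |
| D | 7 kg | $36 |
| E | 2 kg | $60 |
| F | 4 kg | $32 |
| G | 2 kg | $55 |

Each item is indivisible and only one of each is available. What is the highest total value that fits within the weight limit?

$182

This is a 0/1 knapsack; check combinations near the capacity.
- A+E+F+G: weight 3+2+4+2=11, value 35+60+32+55=182
- A+C+E+G: weight 3+3+2+2=10, value 35+31+60+55=181
- C+E+F+G: weight 3+2+4+2=11, value 31+60+32+55=178
- A+B+E+G: weight 3+5+2+2=12, value 35+14+60+55=164
Best: $182.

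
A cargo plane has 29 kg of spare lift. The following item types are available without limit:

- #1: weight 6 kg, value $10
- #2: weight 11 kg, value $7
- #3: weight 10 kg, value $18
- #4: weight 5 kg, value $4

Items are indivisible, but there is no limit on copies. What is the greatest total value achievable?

$48

Best value-per-unit is #3 at 18/10; filling with it alone gives 2×18 = 36.
Optimal mix: 3×#1 + 1×#3 → weight 28, value 48.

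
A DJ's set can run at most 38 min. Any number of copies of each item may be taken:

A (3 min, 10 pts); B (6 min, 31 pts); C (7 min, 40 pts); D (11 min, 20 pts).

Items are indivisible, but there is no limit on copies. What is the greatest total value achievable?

210 pts

Best value-per-unit is C at 40/7; filling with it alone gives 5×40 = 200.
Optimal mix: 1×A + 5×C → duration 38, value 210.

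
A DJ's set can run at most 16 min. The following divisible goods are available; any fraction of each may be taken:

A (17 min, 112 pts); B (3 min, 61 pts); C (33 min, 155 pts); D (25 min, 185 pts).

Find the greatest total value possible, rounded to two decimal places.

Take in order of value per unit:
- B (61/3 per unit): all 3 → value 61, running total 61.00
- D (185/25 per unit): 13 of 25 → value 13×185/25 = 96.2000, running total 157.20
Total 157.20.

157.20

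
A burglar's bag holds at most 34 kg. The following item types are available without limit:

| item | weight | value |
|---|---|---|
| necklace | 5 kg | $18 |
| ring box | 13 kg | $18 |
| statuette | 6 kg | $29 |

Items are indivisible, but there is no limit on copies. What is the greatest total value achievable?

Best value-per-unit is statuette at 29/6; filling with it alone gives 5×29 = 145.
Optimal mix: 2×necklace + 4×statuette → weight 34, value 152.

$152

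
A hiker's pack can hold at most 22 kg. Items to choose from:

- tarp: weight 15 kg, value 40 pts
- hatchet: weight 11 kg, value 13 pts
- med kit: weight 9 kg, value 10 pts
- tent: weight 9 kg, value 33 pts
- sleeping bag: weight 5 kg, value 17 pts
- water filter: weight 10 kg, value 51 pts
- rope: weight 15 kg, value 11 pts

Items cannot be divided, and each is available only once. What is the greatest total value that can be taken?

Check high-value combinations within 22 kg:
- tent+water filter: weight 9+10=19, value 33+51=84
- sleeping bag+water filter: weight 5+10=15, value 17+51=68
- hatchet+water filter: weight 11+10=21, value 13+51=64
- med kit+water filter: weight 9+10=19, value 10+51=61
- tarp+sleeping bag: weight 15+5=20, value 40+17=57
Best: 84 pts.

84 pts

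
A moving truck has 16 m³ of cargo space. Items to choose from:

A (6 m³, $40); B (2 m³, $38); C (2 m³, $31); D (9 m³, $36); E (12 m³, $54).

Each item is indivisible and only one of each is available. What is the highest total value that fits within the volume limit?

$123

Check high-value combinations within 16 m³:
- B+C+E: volume 2+2+12=16, value 38+31+54=123
- A+B+C: volume 6+2+2=10, value 40+38+31=109
- B+C+D: volume 2+2+9=13, value 38+31+36=105
- B+E: volume 2+12=14, value 38+54=92
Best: $123.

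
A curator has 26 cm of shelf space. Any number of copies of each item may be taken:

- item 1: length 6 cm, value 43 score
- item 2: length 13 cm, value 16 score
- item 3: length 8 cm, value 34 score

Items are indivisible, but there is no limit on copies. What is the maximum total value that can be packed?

Best value-per-unit is item 1 at 43/6, and filling with it alone uses length 4×6=24. No mix of the others beats 4×43 = 172.

172 score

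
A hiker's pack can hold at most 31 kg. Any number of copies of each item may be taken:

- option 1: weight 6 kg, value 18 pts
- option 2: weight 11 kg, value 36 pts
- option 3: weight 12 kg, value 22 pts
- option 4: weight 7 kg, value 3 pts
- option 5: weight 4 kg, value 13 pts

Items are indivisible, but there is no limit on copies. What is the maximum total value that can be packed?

101 pts

Best value-per-unit is option 2 at 36/11; filling with it alone gives 2×36 = 72.
Optimal mix: 1×option 2 + 5×option 5 → weight 31, value 101.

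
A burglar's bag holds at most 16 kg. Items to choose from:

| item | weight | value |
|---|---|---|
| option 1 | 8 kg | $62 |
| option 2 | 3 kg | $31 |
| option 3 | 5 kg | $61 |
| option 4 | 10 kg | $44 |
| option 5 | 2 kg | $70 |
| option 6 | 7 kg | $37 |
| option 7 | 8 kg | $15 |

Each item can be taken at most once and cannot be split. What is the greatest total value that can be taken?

$193

This is a 0/1 knapsack; check combinations near the capacity.
- option 1+option 3+option 5: weight 8+5+2=15, value 62+61+70=193
- option 3+option 5+option 6: weight 5+2+7=14, value 61+70+37=168
- option 1+option 2+option 5: weight 8+3+2=13, value 62+31+70=163
Best: $193.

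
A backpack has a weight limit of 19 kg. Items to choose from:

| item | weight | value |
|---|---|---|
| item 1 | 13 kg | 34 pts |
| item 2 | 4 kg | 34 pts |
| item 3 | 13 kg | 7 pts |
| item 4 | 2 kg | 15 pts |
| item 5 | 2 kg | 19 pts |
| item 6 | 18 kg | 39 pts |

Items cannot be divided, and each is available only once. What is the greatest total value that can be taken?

87 pts

Check high-value combinations within 19 kg:
- item 1+item 2+item 5: weight 13+4+2=19, value 34+34+19=87
- item 1+item 2+item 4: weight 13+4+2=19, value 34+34+15=83
- item 2+item 4+item 5: weight 4+2+2=8, value 34+15+19=68
- item 1+item 2: weight 13+4=17, value 34+34=68
Best: 87 pts.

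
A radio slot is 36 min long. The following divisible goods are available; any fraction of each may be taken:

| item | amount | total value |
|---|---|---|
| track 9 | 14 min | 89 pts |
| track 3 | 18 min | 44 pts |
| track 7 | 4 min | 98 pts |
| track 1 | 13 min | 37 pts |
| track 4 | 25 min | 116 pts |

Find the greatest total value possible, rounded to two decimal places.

270.52

Take in order of value per unit:
- track 7 (98/4 per unit): all 4 → value 98, running total 98.00
- track 9 (89/14 per unit): all 14 → value 89, running total 187.00
- track 4 (116/25 per unit): 18 of 25 → value 18×116/25 = 83.5200, running total 270.52
Total 270.52.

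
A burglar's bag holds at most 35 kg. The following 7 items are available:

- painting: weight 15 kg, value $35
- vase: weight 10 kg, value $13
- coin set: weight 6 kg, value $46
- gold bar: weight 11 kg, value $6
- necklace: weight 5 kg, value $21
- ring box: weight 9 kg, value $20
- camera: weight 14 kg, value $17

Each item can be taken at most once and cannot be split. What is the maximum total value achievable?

$122

Check high-value combinations within 35 kg:
- painting+coin set+necklace+ring box: weight 15+6+5+9=35, value 35+46+21+20=122
- coin set+necklace+ring box+camera: weight 6+5+9+14=34, value 46+21+20+17=104
- painting+coin set+necklace: weight 15+6+5=26, value 35+46+21=102
- painting+coin set+ring box: weight 15+6+9=30, value 35+46+20=101
- vase+coin set+necklace+ring box: weight 10+6+5+9=30, value 13+46+21+20=100
Best: $122.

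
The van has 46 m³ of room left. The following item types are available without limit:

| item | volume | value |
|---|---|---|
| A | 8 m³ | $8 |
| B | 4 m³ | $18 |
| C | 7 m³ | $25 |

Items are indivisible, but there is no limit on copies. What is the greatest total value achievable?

Best value-per-unit is B at 18/4, and filling with it alone uses volume 11×4=44. No mix of the others beats 11×18 = 198.

$198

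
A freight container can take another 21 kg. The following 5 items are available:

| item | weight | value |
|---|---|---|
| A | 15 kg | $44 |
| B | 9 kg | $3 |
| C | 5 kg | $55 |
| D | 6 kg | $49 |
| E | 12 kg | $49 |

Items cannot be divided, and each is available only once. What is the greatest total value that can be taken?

$107

Check high-value combinations within 21 kg:
- B+C+D: weight 9+5+6=20, value 3+55+49=107
- C+D: weight 5+6=11, value 55+49=104
- C+E: weight 5+12=17, value 55+49=104
Best: $107.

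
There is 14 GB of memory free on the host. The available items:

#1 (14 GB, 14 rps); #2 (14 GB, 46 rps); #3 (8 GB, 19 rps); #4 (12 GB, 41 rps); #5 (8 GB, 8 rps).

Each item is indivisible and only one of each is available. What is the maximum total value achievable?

46 rps

Check high-value combinations within 14 GB:
- #2: memory 14, value 46
- #4: memory 12, value 41
- #3: memory 8, value 19
- #1: memory 14, value 14
- #5: memory 8, value 8
Best: 46 rps.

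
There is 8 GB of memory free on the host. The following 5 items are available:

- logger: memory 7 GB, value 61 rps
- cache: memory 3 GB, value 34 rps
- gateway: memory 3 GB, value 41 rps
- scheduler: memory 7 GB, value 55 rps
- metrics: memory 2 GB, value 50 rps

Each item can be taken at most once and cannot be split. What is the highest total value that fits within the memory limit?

125 rps

Check high-value combinations within 8 GB:
- cache+gateway+metrics: memory 3+3+2=8, value 34+41+50=125
- gateway+metrics: memory 3+2=5, value 41+50=91
- cache+metrics: memory 3+2=5, value 34+50=84
- cache+gateway: memory 3+3=6, value 34+41=75
- logger: memory 7, value 61
Best: 125 rps.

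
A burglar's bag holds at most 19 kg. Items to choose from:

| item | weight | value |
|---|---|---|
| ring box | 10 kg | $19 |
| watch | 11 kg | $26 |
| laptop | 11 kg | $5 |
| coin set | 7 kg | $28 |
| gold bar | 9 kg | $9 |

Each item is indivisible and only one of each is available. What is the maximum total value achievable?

$54

Check high-value combinations within 19 kg:
- watch+coin set: weight 11+7=18, value 26+28=54
- ring box+coin set: weight 10+7=17, value 19+28=47
- coin set+gold bar: weight 7+9=16, value 28+9=37
- laptop+coin set: weight 11+7=18, value 5+28=33
Best: $54.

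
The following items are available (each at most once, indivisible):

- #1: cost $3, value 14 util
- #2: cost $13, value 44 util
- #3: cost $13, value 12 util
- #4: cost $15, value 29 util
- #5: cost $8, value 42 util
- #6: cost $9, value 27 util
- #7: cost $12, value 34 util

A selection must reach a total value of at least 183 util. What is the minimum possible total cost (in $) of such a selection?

Subsets with value ≥ 183, sorted by total cost:
- #1+#2+#4+#5+#6+#7: cost 60, value 190
- #2+#3+#4+#5+#6+#7: cost 70, value 188
Minimum cost: 60 $.

60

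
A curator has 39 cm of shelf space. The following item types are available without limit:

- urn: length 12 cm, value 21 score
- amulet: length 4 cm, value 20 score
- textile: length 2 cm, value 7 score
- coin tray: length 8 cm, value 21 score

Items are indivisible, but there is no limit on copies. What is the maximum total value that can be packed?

Best value-per-unit is amulet at 20/4; filling with it alone gives 9×20 = 180.
Optimal mix: 9×amulet + 1×textile → length 38, value 187.

187 score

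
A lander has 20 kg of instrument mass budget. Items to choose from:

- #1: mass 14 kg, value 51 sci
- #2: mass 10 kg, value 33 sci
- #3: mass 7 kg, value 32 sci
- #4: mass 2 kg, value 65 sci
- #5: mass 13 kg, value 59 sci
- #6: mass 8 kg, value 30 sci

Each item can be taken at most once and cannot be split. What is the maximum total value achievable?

This is a 0/1 knapsack; check combinations near the capacity.
- #2+#3+#4: mass 10+7+2=19, value 33+32+65=130
- #2+#4+#6: mass 10+2+8=20, value 33+65+30=128
- #3+#4+#6: mass 7+2+8=17, value 32+65+30=127
- #4+#5: mass 2+13=15, value 65+59=124
- #1+#4: mass 14+2=16, value 51+65=116
Best: 130 sci.

130 sci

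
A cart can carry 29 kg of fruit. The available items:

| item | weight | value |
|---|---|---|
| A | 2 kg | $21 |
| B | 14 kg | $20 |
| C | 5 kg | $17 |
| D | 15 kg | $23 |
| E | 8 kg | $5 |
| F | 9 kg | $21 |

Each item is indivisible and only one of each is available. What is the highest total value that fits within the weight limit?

This is a 0/1 knapsack; check combinations near the capacity.
- A+D+F: weight 2+15+9=26, value 21+23+21=65
- A+C+E+F: weight 2+5+8+9=24, value 21+17+5+21=64
- A+B+C+E: weight 2+14+5+8=29, value 21+20+17+5=63
- A+B+F: weight 2+14+9=25, value 21+20+21=62
- A+C+D: weight 2+5+15=22, value 21+17+23=61
Best: $65.

$65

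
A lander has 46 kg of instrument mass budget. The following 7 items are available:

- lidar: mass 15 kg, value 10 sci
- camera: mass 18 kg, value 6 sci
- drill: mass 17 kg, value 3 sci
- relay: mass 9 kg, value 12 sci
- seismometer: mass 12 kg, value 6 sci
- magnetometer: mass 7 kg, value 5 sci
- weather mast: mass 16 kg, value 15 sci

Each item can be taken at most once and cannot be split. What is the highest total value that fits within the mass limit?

Check high-value combinations within 46 kg:
- relay+seismometer+magnetometer+weather mast: mass 9+12+7+16=44, value 12+6+5+15=38
- lidar+relay+weather mast: mass 15+9+16=40, value 10+12+15=37
- relay+seismometer+weather mast: mass 9+12+16=37, value 12+6+15=33
- lidar+relay+seismometer+magnetometer: mass 15+9+12+7=43, value 10+12+6+5=33
- camera+relay+weather mast: mass 18+9+16=43, value 6+12+15=33
Best: 38 sci.

38 sci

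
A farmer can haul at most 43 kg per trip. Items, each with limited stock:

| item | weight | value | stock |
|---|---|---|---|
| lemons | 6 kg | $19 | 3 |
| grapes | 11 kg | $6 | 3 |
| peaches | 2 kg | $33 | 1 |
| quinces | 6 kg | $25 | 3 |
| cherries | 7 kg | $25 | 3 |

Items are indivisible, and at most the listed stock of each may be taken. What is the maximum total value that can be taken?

$183

Best selections within weight 43 and stock limits:
- 1×peaches + 3×quinces + 3×cherries: weight 41, value 183
- 1×lemons + 1×peaches + 3×quinces + 2×cherries: weight 40, value 177
- 1×lemons + 1×peaches + 2×quinces + 3×cherries: weight 41, value 177
Best: $183.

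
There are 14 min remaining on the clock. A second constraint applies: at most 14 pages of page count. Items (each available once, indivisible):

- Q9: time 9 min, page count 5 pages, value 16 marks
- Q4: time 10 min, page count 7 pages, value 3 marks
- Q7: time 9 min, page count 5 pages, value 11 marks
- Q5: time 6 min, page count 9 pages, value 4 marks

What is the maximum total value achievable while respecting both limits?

16 marks

Feasible sets respecting both limits:
- Q9: time 9, page count 5, value 16
- Q7: time 9, page count 5, value 11
- Q5: time 6, page count 9, value 4
- Q4: time 10, page count 7, value 3
Best: 16 marks.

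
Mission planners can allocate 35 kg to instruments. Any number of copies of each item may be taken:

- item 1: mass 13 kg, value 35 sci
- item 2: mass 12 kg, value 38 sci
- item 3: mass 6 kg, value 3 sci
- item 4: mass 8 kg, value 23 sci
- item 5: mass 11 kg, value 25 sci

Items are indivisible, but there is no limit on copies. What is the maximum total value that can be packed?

101 sci

Best value-per-unit is item 2 at 38/12; filling with it alone gives 2×38 = 76.
Optimal mix: 2×item 2 + 1×item 5 → mass 35, value 101.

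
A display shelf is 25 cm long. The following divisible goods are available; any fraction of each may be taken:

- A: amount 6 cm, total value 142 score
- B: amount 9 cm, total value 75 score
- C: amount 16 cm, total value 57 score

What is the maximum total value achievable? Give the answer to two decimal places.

Take in order of value per unit:
- A (142/6 per unit): all 6 → value 142, running total 142.00
- B (75/9 per unit): all 9 → value 75, running total 217.00
- C (57/16 per unit): 10 of 16 → value 10×57/16 = 35.6250, running total 252.63
Total 252.63.

252.63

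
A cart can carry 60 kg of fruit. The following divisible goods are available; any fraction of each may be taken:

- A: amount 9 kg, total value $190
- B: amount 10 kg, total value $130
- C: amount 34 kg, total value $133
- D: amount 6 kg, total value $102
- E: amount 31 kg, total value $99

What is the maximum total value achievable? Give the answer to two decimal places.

558.19

Take in order of value per unit:
- A (190/9 per unit): all 9 → value 190, running total 190.00
- D (102/6 per unit): all 6 → value 102, running total 292.00
- B (130/10 per unit): all 10 → value 130, running total 422.00
- C (133/34 per unit): all 34 → value 133, running total 555.00
- E (99/31 per unit): 1 of 31 → value 1×99/31 = 3.1935, running total 558.19
Total 558.19.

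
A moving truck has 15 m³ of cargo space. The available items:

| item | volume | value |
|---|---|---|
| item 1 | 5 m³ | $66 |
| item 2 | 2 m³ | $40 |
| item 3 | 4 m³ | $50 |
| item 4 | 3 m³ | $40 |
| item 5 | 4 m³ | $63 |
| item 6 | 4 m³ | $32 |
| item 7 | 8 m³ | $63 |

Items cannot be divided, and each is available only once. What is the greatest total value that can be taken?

$219

This is a 0/1 knapsack; check combinations near the capacity.
- item 1+item 2+item 3+item 5: volume 5+2+4+4=15, value 66+40+50+63=219
- item 1+item 2+item 4+item 5: volume 5+2+3+4=14, value 66+40+40+63=209
- item 1+item 2+item 5+item 6: volume 5+2+4+4=15, value 66+40+63+32=201
- item 1+item 2+item 3+item 4: volume 5+2+4+3=14, value 66+40+50+40=196
- item 2+item 3+item 4+item 5: volume 2+4+3+4=13, value 40+50+40+63=193
Best: $219.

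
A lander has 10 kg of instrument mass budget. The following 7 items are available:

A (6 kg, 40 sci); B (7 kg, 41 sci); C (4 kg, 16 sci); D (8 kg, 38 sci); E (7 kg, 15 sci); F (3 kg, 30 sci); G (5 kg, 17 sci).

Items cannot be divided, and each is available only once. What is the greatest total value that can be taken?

71 sci

Check high-value combinations within 10 kg:
- B+F: mass 7+3=10, value 41+30=71
- A+F: mass 6+3=9, value 40+30=70
- A+C: mass 6+4=10, value 40+16=56
- F+G: mass 3+5=8, value 30+17=47
Best: 71 sci.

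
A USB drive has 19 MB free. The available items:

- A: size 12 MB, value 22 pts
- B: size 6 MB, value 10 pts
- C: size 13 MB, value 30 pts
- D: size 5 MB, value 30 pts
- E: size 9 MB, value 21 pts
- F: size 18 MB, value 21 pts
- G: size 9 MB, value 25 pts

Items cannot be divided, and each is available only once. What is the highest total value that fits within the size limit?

60 pts

Check high-value combinations within 19 MB:
- C+D: size 13+5=18, value 30+30=60
- D+G: size 5+9=14, value 30+25=55
- A+D: size 12+5=17, value 22+30=52
- D+E: size 5+9=14, value 30+21=51
- E+G: size 9+9=18, value 21+25=46
Best: 60 pts.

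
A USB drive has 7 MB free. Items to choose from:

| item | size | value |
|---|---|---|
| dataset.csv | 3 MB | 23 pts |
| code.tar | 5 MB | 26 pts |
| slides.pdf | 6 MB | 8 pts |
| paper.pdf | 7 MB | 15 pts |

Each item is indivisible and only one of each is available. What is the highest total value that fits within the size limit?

Check high-value combinations within 7 MB:
- code.tar: size 5, value 26
- dataset.csv: size 3, value 23
- paper.pdf: size 7, value 15
- slides.pdf: size 6, value 8
Best: 26 pts.

26 pts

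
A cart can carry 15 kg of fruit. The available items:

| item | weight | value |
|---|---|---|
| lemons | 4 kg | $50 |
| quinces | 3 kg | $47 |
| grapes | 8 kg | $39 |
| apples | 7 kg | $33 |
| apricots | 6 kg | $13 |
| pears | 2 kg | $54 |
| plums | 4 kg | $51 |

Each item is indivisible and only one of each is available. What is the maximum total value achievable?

$202

Check high-value combinations within 15 kg:
- lemons+quinces+pears+plums: weight 4+3+2+4=13, value 50+47+54+51=202
- quinces+apricots+pears+plums: weight 3+6+2+4=15, value 47+13+54+51=165
- lemons+quinces+apricots+pears: weight 4+3+6+2=15, value 50+47+13+54=164
- lemons+pears+plums: weight 4+2+4=10, value 50+54+51=155
Best: $202.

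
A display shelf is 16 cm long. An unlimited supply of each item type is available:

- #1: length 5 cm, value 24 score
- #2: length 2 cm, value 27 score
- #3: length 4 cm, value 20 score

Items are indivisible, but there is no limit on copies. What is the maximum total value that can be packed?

Best value-per-unit is #2 at 27/2, and filling with it alone uses length 8×2=16. No mix of the others beats 8×27 = 216.

216 score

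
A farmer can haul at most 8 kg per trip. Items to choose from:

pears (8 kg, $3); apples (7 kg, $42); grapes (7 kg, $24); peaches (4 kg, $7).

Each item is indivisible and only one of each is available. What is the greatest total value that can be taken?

$42

Check high-value combinations within 8 kg:
- apples: weight 7, value 42
- grapes: weight 7, value 24
- peaches: weight 4, value 7
- pears: weight 8, value 3
Best: $42.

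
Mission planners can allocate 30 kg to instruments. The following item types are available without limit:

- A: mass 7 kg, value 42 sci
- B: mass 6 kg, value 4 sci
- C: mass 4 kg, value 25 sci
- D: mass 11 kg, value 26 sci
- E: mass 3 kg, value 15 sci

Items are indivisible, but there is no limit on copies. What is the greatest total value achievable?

Best value-per-unit is C at 25/4; filling with it alone gives 7×25 = 175.
Optimal mix: 2×A + 4×C → mass 30, value 184.

184 sci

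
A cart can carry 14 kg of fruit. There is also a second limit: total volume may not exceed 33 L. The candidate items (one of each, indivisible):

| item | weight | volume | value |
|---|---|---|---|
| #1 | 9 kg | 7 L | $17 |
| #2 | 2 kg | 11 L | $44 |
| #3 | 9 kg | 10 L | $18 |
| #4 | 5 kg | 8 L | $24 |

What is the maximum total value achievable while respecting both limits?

$68

Feasible sets respecting both limits:
- #2+#4: weight 7, volume 19, value 68
- #2+#3: weight 11, volume 21, value 62
- #1+#2: weight 11, volume 18, value 61
Best: $68.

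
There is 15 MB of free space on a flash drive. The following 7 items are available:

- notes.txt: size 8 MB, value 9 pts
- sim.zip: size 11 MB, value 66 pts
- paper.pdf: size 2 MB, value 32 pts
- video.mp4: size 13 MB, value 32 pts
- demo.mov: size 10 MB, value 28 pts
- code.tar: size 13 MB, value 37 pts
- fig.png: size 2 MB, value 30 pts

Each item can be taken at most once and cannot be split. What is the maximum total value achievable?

Check high-value combinations within 15 MB:
- sim.zip+paper.pdf+fig.png: size 11+2+2=15, value 66+32+30=128
- sim.zip+paper.pdf: size 11+2=13, value 66+32=98
- sim.zip+fig.png: size 11+2=13, value 66+30=96
- paper.pdf+demo.mov+fig.png: size 2+10+2=14, value 32+28+30=90
Best: 128 pts.

128 pts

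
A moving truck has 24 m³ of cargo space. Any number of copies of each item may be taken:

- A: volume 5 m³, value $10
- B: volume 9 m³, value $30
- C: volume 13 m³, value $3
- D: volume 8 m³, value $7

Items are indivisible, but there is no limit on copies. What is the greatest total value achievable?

$70

Best value-per-unit is B at 30/9; filling with it alone gives 2×30 = 60.
Optimal mix: 1×A + 2×B → volume 23, value 70.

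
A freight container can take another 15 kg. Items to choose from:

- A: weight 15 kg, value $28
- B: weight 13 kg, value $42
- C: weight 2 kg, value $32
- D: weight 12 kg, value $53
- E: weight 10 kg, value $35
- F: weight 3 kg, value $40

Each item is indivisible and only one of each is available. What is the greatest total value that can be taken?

Check high-value combinations within 15 kg:
- C+E+F: weight 2+10+3=15, value 32+35+40=107
- D+F: weight 12+3=15, value 53+40=93
- C+D: weight 2+12=14, value 32+53=85
- E+F: weight 10+3=13, value 35+40=75
- B+C: weight 13+2=15, value 42+32=74
Best: $107.

$107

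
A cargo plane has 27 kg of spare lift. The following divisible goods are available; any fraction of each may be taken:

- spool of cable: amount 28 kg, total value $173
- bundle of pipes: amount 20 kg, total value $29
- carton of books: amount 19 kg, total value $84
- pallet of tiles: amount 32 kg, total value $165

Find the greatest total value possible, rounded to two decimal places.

Take in order of value per unit:
- spool of cable (173/28 per unit): 27 of 28 → value 27×173/28 = 166.8214, running total 166.82
Total 166.82.

166.82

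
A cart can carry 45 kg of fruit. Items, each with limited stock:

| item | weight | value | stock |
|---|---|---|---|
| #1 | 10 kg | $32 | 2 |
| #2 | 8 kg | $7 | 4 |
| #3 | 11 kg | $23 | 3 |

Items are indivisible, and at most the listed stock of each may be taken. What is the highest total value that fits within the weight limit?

Top feasible selections:
- 2×#1 + 2×#3: weight 42, value 110
- 1×#1 + 3×#3: weight 43, value 101
- 2×#1 + 1×#2 + 1×#3: weight 39, value 94
- 2×#1 + 1×#3: weight 31, value 87
Best: $110.

$110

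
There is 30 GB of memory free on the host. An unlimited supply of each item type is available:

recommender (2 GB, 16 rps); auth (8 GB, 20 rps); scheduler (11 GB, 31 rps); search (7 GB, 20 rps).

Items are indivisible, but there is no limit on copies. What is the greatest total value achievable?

240 rps

Best value-per-unit is recommender at 16/2, and filling with it alone uses memory 15×2=30. No mix of the others beats 15×16 = 240.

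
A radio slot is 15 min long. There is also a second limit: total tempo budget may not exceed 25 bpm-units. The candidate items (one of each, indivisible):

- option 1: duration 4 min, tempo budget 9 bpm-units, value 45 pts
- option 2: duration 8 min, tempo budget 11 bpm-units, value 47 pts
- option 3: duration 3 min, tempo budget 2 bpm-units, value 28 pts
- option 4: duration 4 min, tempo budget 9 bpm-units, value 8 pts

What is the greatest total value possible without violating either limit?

Feasible sets respecting both limits:
- option 1+option 2+option 3: duration 15, tempo budget 22, value 120
- option 1+option 2: duration 12, tempo budget 20, value 92
- option 2+option 3+option 4: duration 15, tempo budget 22, value 83
Best: 120 pts.

120 pts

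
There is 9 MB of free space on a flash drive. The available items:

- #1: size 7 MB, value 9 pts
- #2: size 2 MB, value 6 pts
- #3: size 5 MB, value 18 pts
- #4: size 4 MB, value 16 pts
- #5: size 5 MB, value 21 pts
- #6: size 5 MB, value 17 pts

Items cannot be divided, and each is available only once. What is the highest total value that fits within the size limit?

Check high-value combinations within 9 MB:
- #4+#5: size 4+5=9, value 16+21=37
- #3+#4: size 5+4=9, value 18+16=34
- #4+#6: size 4+5=9, value 16+17=33
- #2+#5: size 2+5=7, value 6+21=27
- #2+#3: size 2+5=7, value 6+18=24
Best: 37 pts.

37 pts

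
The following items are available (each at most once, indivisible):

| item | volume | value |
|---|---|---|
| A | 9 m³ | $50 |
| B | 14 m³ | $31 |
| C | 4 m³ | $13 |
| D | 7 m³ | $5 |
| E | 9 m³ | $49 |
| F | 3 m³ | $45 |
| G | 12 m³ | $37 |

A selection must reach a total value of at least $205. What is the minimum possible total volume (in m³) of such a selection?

47

Subsets with value ≥ 205, sorted by total volume:
- A+B+E+F+G: volume 47, value 212
- A+B+C+E+F+G: volume 51, value 225
- A+B+D+E+F+G: volume 54, value 217
- A+B+C+D+E+F+G: volume 58, value 230
Minimum volume: 47 m³.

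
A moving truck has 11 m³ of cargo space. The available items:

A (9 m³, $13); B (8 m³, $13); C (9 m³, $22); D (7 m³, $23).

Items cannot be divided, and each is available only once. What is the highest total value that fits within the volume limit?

$23

Check high-value combinations within 11 m³:
- D: volume 7, value 23
- C: volume 9, value 22
- B: volume 8, value 13
Best: $23.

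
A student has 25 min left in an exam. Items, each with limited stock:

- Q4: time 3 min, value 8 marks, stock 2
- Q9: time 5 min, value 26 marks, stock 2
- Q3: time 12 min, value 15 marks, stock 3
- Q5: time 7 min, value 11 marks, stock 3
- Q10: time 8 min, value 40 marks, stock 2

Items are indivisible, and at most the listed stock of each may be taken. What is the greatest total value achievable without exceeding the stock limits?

Best selections within time 25 and stock limits:
- 1×Q4 + 1×Q9 + 2×Q10: time 24, value 114
- 2×Q4 + 2×Q9 + 1×Q10: time 24, value 108
- 1×Q9 + 2×Q10: time 21, value 106
- 2×Q9 + 1×Q5 + 1×Q10: time 25, value 103
Best: 114 marks.

114 marks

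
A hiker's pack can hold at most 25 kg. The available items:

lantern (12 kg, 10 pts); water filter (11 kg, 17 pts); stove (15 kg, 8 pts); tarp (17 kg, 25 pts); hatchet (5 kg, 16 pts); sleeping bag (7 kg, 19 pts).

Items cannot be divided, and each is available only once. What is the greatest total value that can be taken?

Check high-value combinations within 25 kg:
- water filter+hatchet+sleeping bag: weight 11+5+7=23, value 17+16+19=52
- lantern+hatchet+sleeping bag: weight 12+5+7=24, value 10+16+19=45
- tarp+sleeping bag: weight 17+7=24, value 25+19=44
- tarp+hatchet: weight 17+5=22, value 25+16=41
- water filter+sleeping bag: weight 11+7=18, value 17+19=36
Best: 52 pts.

52 pts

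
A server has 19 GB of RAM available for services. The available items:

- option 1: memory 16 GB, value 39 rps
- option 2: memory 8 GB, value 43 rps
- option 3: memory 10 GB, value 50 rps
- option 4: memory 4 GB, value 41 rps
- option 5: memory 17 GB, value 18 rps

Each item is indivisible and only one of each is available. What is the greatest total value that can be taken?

93 rps

Check high-value combinations within 19 GB:
- option 2+option 3: memory 8+10=18, value 43+50=93
- option 3+option 4: memory 10+4=14, value 50+41=91
- option 2+option 4: memory 8+4=12, value 43+41=84
- option 3: memory 10, value 50
Best: 93 rps.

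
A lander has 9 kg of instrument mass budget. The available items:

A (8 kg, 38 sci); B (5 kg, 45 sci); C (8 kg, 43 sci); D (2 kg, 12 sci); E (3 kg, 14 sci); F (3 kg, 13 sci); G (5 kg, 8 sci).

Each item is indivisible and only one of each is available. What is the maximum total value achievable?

59 sci

Check high-value combinations within 9 kg:
- B+E: mass 5+3=8, value 45+14=59
- B+F: mass 5+3=8, value 45+13=58
- B+D: mass 5+2=7, value 45+12=57
Best: 59 sci.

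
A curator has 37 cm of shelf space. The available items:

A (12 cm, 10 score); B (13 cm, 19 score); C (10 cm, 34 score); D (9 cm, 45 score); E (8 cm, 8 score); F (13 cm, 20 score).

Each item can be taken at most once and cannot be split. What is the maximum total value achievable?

Check high-value combinations within 37 cm:
- C+D+F: length 10+9+13=32, value 34+45+20=99
- B+C+D: length 13+10+9=32, value 19+34+45=98
- A+C+D: length 12+10+9=31, value 10+34+45=89
- C+D+E: length 10+9+8=27, value 34+45+8=87
Best: 99 score.

99 score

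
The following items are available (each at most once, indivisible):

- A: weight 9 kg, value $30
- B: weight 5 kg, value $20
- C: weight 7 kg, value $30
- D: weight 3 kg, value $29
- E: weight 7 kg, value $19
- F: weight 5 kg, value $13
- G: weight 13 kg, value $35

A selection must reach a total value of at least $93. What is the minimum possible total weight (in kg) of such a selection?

22

Subsets with value ≥ 93, sorted by total weight:
- B+C+D+E: weight 22, value 98
- C+D+G: weight 23, value 94
Minimum weight: 22 kg.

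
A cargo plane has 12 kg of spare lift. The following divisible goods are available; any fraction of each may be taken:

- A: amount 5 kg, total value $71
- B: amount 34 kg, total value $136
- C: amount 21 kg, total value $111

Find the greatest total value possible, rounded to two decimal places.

108.00

Take in order of value per unit:
- A (71/5 per unit): all 5 → value 71, running total 71.00
- C (111/21 per unit): 7 of 21 → value 7×111/21 = 37.0000, running total 108.00
Total 108.00.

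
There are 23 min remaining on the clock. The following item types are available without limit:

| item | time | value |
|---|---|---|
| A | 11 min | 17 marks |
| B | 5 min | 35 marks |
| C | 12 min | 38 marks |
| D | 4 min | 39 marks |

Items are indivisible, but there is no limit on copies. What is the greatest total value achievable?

Best value-per-unit is D at 39/4, and filling with it alone uses time 5×4=20. No mix of the others beats 5×39 = 195.

195 marks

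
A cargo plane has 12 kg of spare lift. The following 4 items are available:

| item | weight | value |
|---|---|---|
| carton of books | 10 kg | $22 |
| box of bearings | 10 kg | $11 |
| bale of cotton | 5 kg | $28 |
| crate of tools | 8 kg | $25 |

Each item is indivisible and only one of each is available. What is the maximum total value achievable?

$28

Check high-value combinations within 12 kg:
- bale of cotton: weight 5, value 28
- crate of tools: weight 8, value 25
- carton of books: weight 10, value 22
- box of bearings: weight 10, value 11
Best: $28.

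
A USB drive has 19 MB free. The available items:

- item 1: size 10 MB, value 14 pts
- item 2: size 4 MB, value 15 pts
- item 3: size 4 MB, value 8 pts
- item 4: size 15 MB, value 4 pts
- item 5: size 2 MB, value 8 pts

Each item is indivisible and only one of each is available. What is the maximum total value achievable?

Check high-value combinations within 19 MB:
- item 1+item 2+item 5: size 10+4+2=16, value 14+15+8=37
- item 1+item 2+item 3: size 10+4+4=18, value 14+15+8=37
- item 2+item 3+item 5: size 4+4+2=10, value 15+8+8=31
- item 1+item 3+item 5: size 10+4+2=16, value 14+8+8=30
Best: 37 pts.

37 pts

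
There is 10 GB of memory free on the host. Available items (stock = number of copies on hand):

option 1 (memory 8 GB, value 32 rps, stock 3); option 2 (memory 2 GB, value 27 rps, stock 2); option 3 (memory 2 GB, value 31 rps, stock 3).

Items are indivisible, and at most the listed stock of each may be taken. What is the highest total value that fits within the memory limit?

Top feasible selections:
- 2×option 2 + 3×option 3: memory 10, value 147
- 1×option 2 + 3×option 3: memory 8, value 120
- 2×option 2 + 2×option 3: memory 8, value 116
Best: 147 rps.

147 rps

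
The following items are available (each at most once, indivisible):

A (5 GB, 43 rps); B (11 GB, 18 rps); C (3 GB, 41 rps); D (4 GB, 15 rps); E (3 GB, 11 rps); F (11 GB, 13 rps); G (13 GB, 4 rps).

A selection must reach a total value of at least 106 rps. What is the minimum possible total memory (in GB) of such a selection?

15

Subsets with value ≥ 106, sorted by total memory:
- A+C+D+E: memory 15, value 110
- A+B+C+E: memory 22, value 113
- A+C+E+F: memory 22, value 108
Minimum memory: 15 GB.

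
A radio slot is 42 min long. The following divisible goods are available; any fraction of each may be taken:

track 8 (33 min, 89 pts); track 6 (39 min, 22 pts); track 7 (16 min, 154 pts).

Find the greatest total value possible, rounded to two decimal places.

Take in order of value per unit:
- track 7 (154/16 per unit): all 16 → value 154, running total 154.00
- track 8 (89/33 per unit): 26 of 33 → value 26×89/33 = 70.1212, running total 224.12
Total 224.12.

224.12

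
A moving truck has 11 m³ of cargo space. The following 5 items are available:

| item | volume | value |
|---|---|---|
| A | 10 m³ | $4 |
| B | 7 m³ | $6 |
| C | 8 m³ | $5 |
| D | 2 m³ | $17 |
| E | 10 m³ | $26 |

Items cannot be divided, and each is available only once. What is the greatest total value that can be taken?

Check high-value combinations within 11 m³:
- E: volume 10, value 26
- B+D: volume 7+2=9, value 6+17=23
- C+D: volume 8+2=10, value 5+17=22
- D: volume 2, value 17
Best: $26.

$26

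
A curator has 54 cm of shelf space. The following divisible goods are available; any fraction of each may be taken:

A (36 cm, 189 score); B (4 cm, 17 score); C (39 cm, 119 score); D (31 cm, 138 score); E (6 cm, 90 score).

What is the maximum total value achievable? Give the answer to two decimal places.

Take in order of value per unit:
- E (90/6 per unit): all 6 → value 90, running total 90.00
- A (189/36 per unit): all 36 → value 189, running total 279.00
- D (138/31 per unit): 12 of 31 → value 12×138/31 = 53.4194, running total 332.42
Total 332.42.

332.42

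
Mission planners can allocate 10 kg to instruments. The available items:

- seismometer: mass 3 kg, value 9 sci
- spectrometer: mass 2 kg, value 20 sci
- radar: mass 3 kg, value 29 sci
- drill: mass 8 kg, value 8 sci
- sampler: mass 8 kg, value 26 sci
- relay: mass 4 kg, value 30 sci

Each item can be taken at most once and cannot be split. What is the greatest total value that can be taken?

Check high-value combinations within 10 kg:
- spectrometer+radar+relay: mass 2+3+4=9, value 20+29+30=79
- seismometer+radar+relay: mass 3+3+4=10, value 9+29+30=68
- radar+relay: mass 3+4=7, value 29+30=59
- seismometer+spectrometer+relay: mass 3+2+4=9, value 9+20+30=59
- seismometer+spectrometer+radar: mass 3+2+3=8, value 9+20+29=58
Best: 79 sci.

79 sci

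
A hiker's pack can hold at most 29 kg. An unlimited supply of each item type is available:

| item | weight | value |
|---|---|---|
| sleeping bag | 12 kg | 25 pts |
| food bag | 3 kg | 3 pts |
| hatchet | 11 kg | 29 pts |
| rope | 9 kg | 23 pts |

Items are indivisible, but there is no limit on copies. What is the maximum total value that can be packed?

Best value-per-unit is hatchet at 29/11; filling with it alone gives 2×29 = 58.
Optimal mix: 1×hatchet + 2×rope → weight 29, value 75.

75 pts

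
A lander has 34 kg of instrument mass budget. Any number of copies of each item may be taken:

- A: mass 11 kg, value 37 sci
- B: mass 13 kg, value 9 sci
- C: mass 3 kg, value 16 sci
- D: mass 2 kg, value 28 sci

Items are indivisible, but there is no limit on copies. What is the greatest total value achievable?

476 sci

Best value-per-unit is D at 28/2, and filling with it alone uses mass 17×2=34. No mix of the others beats 17×28 = 476.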